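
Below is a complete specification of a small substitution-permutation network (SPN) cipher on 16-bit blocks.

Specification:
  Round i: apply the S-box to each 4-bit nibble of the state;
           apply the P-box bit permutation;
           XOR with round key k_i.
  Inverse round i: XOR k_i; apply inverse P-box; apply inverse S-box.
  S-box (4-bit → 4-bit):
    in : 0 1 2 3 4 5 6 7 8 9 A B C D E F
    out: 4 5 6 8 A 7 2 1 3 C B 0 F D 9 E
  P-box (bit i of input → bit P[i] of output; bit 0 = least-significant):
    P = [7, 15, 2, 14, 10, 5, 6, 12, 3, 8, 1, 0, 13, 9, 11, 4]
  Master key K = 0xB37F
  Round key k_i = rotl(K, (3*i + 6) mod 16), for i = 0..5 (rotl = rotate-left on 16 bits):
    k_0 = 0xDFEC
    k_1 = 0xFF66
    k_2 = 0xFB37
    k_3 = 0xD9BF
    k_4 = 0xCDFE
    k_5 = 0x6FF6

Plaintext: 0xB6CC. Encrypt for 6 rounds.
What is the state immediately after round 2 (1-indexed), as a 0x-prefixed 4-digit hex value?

s_0 = plaintext = 0xB6CC
s_1 = Round(s_0, k_0) = 0x0A08
s_2 = Round(s_1, k_1) = 0x76AF
s_3 = Round(s_2, k_2) = 0x0E13
s_4 = Round(s_3, k_3) = 0x95F6
s_5 = Round(s_4, k_4) = 0x5484
s_6 = Round(s_5, k_5) = 0x80D7

0x76AF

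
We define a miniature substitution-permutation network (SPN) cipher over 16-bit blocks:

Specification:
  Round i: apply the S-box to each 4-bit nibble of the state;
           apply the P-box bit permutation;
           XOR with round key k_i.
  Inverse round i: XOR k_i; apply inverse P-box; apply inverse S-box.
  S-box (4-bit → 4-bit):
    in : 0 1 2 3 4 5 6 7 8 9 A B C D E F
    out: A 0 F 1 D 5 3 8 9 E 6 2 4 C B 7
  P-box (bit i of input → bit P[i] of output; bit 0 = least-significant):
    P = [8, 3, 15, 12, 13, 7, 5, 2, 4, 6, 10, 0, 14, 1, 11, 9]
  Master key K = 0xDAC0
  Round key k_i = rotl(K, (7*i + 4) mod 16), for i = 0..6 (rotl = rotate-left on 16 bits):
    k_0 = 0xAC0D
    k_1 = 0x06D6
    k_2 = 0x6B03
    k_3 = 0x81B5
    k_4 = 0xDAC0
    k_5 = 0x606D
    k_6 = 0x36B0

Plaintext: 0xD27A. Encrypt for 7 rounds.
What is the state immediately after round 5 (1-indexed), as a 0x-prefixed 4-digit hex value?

0x87CC

s_0 = plaintext = 0xD27A
s_1 = Round(s_0, k_0) = 0x2250
s_2 = Round(s_1, k_1) = 0x78AD
s_3 = Round(s_2, k_2) = 0xF9B2
s_4 = Round(s_3, k_3) = 0x5C7E
s_5 = Round(s_4, k_4) = 0x87CC
s_6 = Round(s_5, k_5) = 0xA24C
s_7 = Round(s_6, k_6) = 0x9AC7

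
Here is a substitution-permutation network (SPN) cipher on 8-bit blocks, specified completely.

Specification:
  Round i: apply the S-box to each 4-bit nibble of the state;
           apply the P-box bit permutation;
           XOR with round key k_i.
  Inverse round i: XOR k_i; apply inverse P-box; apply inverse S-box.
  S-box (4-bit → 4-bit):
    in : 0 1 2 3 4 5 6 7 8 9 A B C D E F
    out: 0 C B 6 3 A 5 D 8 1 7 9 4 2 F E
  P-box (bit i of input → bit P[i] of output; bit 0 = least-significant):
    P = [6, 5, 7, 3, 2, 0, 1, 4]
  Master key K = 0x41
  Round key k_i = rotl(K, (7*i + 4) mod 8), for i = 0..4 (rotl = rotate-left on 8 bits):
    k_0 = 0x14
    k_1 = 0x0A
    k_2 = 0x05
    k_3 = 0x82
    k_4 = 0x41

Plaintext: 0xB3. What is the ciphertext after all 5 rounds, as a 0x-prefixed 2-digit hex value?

0xFD

s_0 = plaintext = 0xB3
s_1 = Round(s_0, k_0) = 0xA0
s_2 = Round(s_1, k_1) = 0x0D
s_3 = Round(s_2, k_2) = 0x25
s_4 = Round(s_3, k_3) = 0xBF
s_5 = Round(s_4, k_4) = 0xFD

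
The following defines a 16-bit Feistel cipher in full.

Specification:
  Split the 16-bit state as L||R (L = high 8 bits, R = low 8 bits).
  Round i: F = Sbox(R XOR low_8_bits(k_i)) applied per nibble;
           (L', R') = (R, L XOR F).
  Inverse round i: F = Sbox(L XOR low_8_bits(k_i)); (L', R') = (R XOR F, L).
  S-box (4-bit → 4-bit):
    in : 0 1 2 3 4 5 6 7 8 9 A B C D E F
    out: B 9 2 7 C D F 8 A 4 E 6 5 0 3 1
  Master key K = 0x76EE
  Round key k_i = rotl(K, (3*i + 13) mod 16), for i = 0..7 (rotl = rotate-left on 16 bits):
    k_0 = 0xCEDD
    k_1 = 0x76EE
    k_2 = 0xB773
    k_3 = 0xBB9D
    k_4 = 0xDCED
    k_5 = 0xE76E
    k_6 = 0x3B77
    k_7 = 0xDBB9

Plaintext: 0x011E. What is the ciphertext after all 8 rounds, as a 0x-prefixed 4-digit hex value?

s_0 = plaintext = 0x011E
s_1 = Round(s_0, k_0) = 0x1E56
s_2 = Round(s_1, k_1) = 0x5674
s_3 = Round(s_2, k_2) = 0x74EE
s_4 = Round(s_3, k_3) = 0xEEF3
s_5 = Round(s_4, k_4) = 0xF37D
s_6 = Round(s_5, k_5) = 0x7D64
s_7 = Round(s_6, k_6) = 0x64EA
s_8 = Round(s_7, k_7) = 0xEAB3

0xEAB3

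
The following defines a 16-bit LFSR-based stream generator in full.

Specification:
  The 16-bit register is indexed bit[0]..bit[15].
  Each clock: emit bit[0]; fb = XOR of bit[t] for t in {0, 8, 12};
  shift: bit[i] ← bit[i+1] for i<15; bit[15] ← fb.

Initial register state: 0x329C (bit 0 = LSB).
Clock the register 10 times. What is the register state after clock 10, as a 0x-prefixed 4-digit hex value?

0x1F4C

reg_0 = 0x329C
clock 1: out=0, reg = 0x994E
clock 2: out=0, reg = 0x4CA7
clock 3: out=1, reg = 0xA653
clock 4: out=1, reg = 0xD329
clock 5: out=1, reg = 0xE994
clock 6: out=0, reg = 0xF4CA
clock 7: out=0, reg = 0xFA65
clock 8: out=1, reg = 0x7D32
clock 9: out=0, reg = 0x3E99
clock 10: out=1, reg = 0x1F4C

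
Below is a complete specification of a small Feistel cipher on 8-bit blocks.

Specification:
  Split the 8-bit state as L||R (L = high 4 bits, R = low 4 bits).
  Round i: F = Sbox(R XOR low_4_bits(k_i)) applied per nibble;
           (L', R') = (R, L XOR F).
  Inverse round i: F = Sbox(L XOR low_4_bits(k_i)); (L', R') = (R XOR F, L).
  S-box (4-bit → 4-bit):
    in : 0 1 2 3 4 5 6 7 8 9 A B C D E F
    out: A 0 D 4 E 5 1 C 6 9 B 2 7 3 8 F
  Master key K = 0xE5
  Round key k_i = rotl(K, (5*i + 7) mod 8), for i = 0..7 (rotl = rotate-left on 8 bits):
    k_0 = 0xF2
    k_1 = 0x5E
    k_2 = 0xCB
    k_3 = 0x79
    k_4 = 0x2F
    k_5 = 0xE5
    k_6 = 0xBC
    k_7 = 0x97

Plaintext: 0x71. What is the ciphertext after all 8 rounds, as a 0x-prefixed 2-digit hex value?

0x16

s_0 = plaintext = 0x71
s_1 = Round(s_0, k_0) = 0x13
s_2 = Round(s_1, k_1) = 0x32
s_3 = Round(s_2, k_2) = 0x2A
s_4 = Round(s_3, k_3) = 0xA6
s_5 = Round(s_4, k_4) = 0x63
s_6 = Round(s_5, k_5) = 0x37
s_7 = Round(s_6, k_6) = 0x71
s_8 = Round(s_7, k_7) = 0x16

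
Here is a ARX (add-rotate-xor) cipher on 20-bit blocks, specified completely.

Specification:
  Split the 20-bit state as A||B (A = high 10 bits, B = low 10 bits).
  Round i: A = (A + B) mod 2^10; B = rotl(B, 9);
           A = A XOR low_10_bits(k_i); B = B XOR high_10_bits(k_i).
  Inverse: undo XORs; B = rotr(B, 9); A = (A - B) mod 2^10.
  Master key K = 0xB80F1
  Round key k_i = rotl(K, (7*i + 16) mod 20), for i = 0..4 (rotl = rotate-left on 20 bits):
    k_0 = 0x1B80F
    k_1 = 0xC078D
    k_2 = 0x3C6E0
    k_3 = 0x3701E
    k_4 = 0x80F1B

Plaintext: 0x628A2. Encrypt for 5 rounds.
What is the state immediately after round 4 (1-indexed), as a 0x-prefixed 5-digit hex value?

0x9D4E3

s_0 = plaintext = 0x628A2
s_1 = Round(s_0, k_0) = 0x88C3F
s_2 = Round(s_1, k_1) = 0x7BD1E
s_3 = Round(s_2, k_2) = 0x7B47E
s_4 = Round(s_3, k_3) = 0x9D4E3
s_5 = Round(s_4, k_4) = 0x10C72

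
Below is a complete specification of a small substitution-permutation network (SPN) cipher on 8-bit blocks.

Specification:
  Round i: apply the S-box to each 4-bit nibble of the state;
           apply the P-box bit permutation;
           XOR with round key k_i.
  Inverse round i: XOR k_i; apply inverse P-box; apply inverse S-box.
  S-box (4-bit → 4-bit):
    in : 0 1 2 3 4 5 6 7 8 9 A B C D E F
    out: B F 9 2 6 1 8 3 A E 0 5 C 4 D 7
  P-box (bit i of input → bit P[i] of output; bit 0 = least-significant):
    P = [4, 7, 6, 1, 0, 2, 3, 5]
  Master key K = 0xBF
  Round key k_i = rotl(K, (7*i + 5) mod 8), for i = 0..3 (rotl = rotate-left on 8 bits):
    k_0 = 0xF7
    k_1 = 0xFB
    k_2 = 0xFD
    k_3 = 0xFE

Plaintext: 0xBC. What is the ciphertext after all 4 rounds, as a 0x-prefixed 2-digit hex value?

s_0 = plaintext = 0xBC
s_1 = Round(s_0, k_0) = 0xBC
s_2 = Round(s_1, k_1) = 0xB0
s_3 = Round(s_2, k_2) = 0x66
s_4 = Round(s_3, k_3) = 0xDC

0xDC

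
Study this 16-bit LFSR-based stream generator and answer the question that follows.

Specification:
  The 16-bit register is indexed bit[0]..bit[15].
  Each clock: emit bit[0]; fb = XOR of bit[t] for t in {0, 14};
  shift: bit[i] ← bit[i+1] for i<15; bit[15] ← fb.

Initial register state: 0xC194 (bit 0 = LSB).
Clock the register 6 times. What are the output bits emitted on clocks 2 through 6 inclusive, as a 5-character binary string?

01010

reg_0 = 0xC194
clock 1: out=0, reg = 0xE0CA
clock 2: out=0, reg = 0xF065
clock 3: out=1, reg = 0x7832
clock 4: out=0, reg = 0xBC19
clock 5: out=1, reg = 0xDE0C
clock 6: out=0, reg = 0xEF06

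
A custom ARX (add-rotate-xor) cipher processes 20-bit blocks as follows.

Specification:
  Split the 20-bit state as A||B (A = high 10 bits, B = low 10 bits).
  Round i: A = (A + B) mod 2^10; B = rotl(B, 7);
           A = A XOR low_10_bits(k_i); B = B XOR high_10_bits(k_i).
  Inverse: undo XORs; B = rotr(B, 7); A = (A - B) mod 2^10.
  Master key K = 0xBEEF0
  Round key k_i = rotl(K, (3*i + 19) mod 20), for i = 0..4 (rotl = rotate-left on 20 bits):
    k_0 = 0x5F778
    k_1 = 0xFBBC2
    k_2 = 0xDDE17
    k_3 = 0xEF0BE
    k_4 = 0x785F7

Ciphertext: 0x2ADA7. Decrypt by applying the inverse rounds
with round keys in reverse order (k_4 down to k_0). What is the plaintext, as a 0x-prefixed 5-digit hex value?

0x251DE

s_0 = ciphertext = 0x2ADA7
s_1 = InvRound(s_0, k_4) = 0xCB230
s_2 = InvRound(s_1, k_3) = 0xCBC63
s_3 = InvRound(s_2, k_2) = 0x248A6
s_4 = InvRound(s_3, k_1) = 0x42A46
s_5 = InvRound(s_4, k_0) = 0x251DE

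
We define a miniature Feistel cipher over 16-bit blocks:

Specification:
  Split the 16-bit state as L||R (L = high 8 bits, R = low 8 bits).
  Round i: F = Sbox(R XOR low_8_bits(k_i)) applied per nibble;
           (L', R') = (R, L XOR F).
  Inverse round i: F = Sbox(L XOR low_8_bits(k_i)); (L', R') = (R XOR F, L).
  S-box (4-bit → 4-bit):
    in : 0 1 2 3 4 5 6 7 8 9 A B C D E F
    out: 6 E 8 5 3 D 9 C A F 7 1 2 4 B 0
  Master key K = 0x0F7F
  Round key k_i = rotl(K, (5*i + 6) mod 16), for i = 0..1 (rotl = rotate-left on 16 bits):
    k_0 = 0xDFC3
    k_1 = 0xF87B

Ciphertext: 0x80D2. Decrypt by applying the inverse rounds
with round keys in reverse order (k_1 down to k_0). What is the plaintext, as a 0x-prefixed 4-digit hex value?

0x66D3

s_0 = ciphertext = 0x80D2
s_1 = InvRound(s_0, k_1) = 0xD380
s_2 = InvRound(s_1, k_0) = 0x66D3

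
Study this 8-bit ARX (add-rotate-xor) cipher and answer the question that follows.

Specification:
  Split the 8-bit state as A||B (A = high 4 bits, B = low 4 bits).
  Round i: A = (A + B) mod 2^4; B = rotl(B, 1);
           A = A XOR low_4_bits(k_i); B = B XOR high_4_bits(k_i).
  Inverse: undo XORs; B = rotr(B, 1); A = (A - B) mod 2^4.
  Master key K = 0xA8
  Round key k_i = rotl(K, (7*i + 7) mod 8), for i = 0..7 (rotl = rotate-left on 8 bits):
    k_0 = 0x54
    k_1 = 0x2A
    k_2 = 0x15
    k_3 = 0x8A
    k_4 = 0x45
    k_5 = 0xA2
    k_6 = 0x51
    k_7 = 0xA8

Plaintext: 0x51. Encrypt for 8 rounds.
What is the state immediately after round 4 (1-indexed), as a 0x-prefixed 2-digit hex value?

0x89

s_0 = plaintext = 0x51
s_1 = Round(s_0, k_0) = 0x27
s_2 = Round(s_1, k_1) = 0x3C
s_3 = Round(s_2, k_2) = 0xA8
s_4 = Round(s_3, k_3) = 0x89
s_5 = Round(s_4, k_4) = 0x47
s_6 = Round(s_5, k_5) = 0x94
s_7 = Round(s_6, k_6) = 0xCD
s_8 = Round(s_7, k_7) = 0x11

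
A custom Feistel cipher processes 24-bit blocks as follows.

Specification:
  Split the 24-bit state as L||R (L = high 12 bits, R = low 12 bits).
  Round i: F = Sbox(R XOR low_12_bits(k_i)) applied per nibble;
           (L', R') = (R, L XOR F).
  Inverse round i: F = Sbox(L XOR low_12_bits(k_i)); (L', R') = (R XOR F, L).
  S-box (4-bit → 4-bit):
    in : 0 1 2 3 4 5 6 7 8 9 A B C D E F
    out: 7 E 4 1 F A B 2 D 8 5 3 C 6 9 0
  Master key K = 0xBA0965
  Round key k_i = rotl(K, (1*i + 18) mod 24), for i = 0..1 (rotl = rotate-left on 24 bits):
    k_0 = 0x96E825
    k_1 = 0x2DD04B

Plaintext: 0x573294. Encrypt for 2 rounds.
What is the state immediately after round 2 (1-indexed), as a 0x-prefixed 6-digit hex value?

0x04D5EF

s_0 = plaintext = 0x573294
s_1 = Round(s_0, k_0) = 0x29404D
s_2 = Round(s_1, k_1) = 0x04D5EF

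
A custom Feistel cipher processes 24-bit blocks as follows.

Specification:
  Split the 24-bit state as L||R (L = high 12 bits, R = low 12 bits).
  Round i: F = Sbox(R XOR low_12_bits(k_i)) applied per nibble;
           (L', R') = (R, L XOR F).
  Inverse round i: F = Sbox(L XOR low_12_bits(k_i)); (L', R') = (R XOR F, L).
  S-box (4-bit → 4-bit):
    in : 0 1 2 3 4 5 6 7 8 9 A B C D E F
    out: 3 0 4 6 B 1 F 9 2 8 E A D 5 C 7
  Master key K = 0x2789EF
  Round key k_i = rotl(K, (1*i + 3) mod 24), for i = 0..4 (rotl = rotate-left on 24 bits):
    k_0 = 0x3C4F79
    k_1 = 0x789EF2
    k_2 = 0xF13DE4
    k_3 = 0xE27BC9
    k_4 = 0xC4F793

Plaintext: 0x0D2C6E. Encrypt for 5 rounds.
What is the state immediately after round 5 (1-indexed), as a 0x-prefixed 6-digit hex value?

0x4F96F1

s_0 = plaintext = 0x0D2C6E
s_1 = Round(s_0, k_0) = 0xC6E6DB
s_2 = Round(s_1, k_1) = 0x6DBE26
s_3 = Round(s_2, k_2) = 0xE2600F
s_4 = Round(s_3, k_3) = 0x00F4F9
s_5 = Round(s_4, k_4) = 0x4F96F1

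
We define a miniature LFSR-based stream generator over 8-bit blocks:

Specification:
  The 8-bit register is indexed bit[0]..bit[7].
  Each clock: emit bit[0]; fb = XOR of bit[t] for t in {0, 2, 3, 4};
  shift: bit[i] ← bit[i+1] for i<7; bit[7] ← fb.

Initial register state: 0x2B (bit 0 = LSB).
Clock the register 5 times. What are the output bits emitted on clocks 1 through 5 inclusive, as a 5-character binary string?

11010

reg_0 = 0x2B
clock 1: out=1, reg = 0x15
clock 2: out=1, reg = 0x8A
clock 3: out=0, reg = 0xC5
clock 4: out=1, reg = 0x62
clock 5: out=0, reg = 0x31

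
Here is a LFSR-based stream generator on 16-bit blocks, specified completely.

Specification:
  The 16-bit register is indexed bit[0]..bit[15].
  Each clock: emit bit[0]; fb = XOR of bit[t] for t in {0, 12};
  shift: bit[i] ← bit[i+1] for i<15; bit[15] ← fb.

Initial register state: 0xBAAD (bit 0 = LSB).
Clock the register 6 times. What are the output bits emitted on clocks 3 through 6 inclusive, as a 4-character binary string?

reg_0 = 0xBAAD
clock 1: out=1, reg = 0x5D56
clock 2: out=0, reg = 0xAEAB
clock 3: out=1, reg = 0xD755
clock 4: out=1, reg = 0x6BAA
clock 5: out=0, reg = 0x35D5
clock 6: out=1, reg = 0x1AEA

1101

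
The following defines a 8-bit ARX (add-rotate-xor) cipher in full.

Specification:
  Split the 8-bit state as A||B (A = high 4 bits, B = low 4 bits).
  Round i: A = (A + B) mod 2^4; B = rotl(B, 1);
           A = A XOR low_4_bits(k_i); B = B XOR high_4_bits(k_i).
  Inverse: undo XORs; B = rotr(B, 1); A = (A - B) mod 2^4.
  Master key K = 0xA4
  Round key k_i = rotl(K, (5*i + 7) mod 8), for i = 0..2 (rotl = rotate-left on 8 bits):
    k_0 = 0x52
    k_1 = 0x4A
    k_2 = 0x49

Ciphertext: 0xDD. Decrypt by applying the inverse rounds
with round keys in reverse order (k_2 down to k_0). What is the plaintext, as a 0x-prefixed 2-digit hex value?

0x48

s_0 = ciphertext = 0xDD
s_1 = InvRound(s_0, k_2) = 0x8C
s_2 = InvRound(s_1, k_1) = 0xE4
s_3 = InvRound(s_2, k_0) = 0x48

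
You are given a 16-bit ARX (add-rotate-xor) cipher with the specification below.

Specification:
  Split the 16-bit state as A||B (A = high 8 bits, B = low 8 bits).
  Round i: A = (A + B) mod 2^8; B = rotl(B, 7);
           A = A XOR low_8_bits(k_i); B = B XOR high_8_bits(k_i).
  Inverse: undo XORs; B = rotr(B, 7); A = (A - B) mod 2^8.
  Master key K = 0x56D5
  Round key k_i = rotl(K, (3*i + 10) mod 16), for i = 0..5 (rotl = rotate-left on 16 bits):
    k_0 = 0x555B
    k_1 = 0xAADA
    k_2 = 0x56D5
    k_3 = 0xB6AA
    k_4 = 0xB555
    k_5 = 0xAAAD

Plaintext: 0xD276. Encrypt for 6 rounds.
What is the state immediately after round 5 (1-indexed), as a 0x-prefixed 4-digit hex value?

0x3CC8

s_0 = plaintext = 0xD276
s_1 = Round(s_0, k_0) = 0x136E
s_2 = Round(s_1, k_1) = 0x5B9D
s_3 = Round(s_2, k_2) = 0x2D98
s_4 = Round(s_3, k_3) = 0x6FFA
s_5 = Round(s_4, k_4) = 0x3CC8
s_6 = Round(s_5, k_5) = 0xA9CE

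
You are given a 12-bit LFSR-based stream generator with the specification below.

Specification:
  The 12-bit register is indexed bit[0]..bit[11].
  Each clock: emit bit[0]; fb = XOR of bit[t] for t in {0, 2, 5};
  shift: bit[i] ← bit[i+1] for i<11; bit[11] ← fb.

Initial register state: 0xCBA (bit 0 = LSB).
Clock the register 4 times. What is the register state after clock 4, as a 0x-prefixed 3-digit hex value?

reg_0 = 0xCBA
clock 1: out=0, reg = 0xE5D
clock 2: out=1, reg = 0x72E
clock 3: out=0, reg = 0x397
clock 4: out=1, reg = 0x1CB

0x1CB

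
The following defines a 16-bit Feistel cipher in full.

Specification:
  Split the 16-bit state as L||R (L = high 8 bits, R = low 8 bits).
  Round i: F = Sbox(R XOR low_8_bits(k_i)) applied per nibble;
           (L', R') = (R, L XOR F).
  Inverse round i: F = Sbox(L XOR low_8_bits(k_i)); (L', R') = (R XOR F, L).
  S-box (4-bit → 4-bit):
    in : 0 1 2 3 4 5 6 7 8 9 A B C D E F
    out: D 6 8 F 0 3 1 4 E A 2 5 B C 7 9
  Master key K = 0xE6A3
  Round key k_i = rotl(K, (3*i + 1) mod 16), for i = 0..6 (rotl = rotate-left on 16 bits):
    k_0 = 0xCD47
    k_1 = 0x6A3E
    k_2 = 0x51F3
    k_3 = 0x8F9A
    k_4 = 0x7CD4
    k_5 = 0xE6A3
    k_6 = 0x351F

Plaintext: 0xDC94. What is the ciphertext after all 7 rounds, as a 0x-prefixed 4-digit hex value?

0x1580

s_0 = plaintext = 0xDC94
s_1 = Round(s_0, k_0) = 0x9413
s_2 = Round(s_1, k_1) = 0x1318
s_3 = Round(s_2, k_2) = 0x1866
s_4 = Round(s_3, k_3) = 0x6683
s_5 = Round(s_4, k_4) = 0x8352
s_6 = Round(s_5, k_5) = 0x5215
s_7 = Round(s_6, k_6) = 0x1580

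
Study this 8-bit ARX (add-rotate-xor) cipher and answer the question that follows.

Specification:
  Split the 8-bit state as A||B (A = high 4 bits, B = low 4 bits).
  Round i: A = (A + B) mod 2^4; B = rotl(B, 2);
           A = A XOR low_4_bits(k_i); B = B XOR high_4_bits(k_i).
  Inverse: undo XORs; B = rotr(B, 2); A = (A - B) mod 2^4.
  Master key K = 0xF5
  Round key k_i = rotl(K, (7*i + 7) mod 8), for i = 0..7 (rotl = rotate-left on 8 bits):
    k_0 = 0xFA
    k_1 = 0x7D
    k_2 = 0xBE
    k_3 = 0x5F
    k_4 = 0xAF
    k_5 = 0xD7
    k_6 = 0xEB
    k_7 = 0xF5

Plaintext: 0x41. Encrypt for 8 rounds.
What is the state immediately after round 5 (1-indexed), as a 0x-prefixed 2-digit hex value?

0x92

s_0 = plaintext = 0x41
s_1 = Round(s_0, k_0) = 0xFB
s_2 = Round(s_1, k_1) = 0x79
s_3 = Round(s_2, k_2) = 0xED
s_4 = Round(s_3, k_3) = 0x42
s_5 = Round(s_4, k_4) = 0x92
s_6 = Round(s_5, k_5) = 0xC5
s_7 = Round(s_6, k_6) = 0xAB
s_8 = Round(s_7, k_7) = 0x01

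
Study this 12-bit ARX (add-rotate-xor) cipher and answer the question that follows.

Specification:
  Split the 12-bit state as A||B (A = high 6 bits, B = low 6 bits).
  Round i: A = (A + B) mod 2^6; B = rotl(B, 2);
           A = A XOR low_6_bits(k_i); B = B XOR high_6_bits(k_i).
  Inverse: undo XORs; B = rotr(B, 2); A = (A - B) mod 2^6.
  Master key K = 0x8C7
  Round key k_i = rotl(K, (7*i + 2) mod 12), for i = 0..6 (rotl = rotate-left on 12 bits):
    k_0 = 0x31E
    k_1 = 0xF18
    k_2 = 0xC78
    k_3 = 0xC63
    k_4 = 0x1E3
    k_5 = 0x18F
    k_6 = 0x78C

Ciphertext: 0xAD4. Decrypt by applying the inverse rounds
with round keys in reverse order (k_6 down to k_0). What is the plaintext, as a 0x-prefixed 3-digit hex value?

0x8A5

s_0 = ciphertext = 0xAD4
s_1 = InvRound(s_0, k_6) = 0x162
s_2 = InvRound(s_1, k_5) = 0x049
s_3 = InvRound(s_2, k_4) = 0xFE3
s_4 = InvRound(s_3, k_3) = 0xE24
s_5 = InvRound(s_4, k_2) = 0xAD5
s_6 = InvRound(s_5, k_1) = 0x65A
s_7 = InvRound(s_6, k_0) = 0x8A5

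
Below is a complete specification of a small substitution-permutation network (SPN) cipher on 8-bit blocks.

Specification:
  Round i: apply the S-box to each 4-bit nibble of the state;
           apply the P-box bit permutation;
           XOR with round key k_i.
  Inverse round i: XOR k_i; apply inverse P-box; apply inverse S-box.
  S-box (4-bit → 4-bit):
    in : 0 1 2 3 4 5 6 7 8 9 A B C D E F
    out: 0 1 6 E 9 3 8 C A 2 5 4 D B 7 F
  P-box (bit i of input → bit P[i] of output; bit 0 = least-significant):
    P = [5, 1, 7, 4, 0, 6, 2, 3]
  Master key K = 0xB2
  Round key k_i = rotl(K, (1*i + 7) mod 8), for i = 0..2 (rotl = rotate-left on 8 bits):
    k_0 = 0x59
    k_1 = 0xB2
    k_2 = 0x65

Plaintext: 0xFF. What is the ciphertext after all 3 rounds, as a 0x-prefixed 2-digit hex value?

s_0 = plaintext = 0xFF
s_1 = Round(s_0, k_0) = 0xA6
s_2 = Round(s_1, k_1) = 0xA7
s_3 = Round(s_2, k_2) = 0xF0

0xF0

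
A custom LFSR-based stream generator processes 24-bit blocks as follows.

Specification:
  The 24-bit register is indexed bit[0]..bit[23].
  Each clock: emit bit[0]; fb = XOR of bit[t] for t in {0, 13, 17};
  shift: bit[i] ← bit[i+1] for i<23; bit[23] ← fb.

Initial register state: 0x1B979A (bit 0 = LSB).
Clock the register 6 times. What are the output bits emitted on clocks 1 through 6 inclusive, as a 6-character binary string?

010110

reg_0 = 0x1B979A
clock 1: out=0, reg = 0x8DCBCD
clock 2: out=1, reg = 0xC6E5E6
clock 3: out=0, reg = 0x6372F3
clock 4: out=1, reg = 0xB1B979
clock 5: out=1, reg = 0x58DCBC
clock 6: out=0, reg = 0x2C6E5E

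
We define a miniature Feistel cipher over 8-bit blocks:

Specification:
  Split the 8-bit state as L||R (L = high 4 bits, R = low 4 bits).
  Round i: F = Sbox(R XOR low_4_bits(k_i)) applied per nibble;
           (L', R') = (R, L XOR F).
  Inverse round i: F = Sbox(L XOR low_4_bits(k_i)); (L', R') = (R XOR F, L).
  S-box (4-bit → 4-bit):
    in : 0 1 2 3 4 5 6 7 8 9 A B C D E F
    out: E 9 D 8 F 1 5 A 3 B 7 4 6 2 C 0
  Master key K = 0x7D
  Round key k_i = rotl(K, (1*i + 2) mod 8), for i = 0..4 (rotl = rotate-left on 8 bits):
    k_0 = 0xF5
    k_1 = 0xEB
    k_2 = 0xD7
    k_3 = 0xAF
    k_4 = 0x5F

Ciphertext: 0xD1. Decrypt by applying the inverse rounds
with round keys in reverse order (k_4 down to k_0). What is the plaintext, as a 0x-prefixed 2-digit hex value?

0xB2

s_0 = ciphertext = 0xD1
s_1 = InvRound(s_0, k_4) = 0xCD
s_2 = InvRound(s_1, k_3) = 0x5C
s_3 = InvRound(s_2, k_2) = 0x15
s_4 = InvRound(s_3, k_1) = 0x21
s_5 = InvRound(s_4, k_0) = 0xB2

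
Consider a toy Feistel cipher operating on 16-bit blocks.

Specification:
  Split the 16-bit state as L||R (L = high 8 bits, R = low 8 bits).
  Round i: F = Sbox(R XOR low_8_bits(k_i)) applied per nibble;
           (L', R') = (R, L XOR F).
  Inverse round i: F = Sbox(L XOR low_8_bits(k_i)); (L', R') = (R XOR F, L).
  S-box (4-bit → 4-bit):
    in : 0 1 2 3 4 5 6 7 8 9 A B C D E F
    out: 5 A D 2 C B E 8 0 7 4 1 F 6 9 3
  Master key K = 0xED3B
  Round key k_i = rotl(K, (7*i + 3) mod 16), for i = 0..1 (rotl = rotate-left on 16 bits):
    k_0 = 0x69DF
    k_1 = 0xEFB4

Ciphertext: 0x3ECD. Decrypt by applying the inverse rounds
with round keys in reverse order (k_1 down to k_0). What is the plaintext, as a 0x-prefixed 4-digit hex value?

s_0 = ciphertext = 0x3ECD
s_1 = InvRound(s_0, k_1) = 0xC93E
s_2 = InvRound(s_1, k_0) = 0x90C9

0x90C9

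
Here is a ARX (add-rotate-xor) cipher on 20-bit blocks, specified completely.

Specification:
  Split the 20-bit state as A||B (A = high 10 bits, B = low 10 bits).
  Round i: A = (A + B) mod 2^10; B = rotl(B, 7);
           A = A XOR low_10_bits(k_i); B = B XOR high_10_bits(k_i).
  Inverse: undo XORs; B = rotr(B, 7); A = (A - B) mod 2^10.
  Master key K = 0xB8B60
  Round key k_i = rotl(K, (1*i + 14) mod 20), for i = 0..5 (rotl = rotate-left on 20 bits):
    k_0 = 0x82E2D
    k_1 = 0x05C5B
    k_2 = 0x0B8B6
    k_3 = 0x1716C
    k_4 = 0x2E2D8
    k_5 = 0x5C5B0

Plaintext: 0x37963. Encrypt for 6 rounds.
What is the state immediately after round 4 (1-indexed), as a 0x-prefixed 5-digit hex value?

0xC0D66

s_0 = plaintext = 0x37963
s_1 = Round(s_0, k_0) = 0x1B3A7
s_2 = Round(s_1, k_1) = 0x123E3
s_3 = Round(s_2, k_2) = 0x275D2
s_4 = Round(s_3, k_3) = 0xC0D66
s_5 = Round(s_4, k_4) = 0xAC794
s_6 = Round(s_5, k_5) = 0xFD703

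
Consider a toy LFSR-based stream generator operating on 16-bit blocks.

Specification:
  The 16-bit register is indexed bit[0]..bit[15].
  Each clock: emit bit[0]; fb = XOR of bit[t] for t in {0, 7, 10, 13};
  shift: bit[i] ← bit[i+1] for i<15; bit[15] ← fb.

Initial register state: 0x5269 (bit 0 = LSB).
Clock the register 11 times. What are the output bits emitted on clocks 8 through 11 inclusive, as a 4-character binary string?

reg_0 = 0x5269
clock 1: out=1, reg = 0xA934
clock 2: out=0, reg = 0xD49A
clock 3: out=0, reg = 0x6A4D
clock 4: out=1, reg = 0x3526
clock 5: out=0, reg = 0x1A93
clock 6: out=1, reg = 0x0D49
clock 7: out=1, reg = 0x06A4
clock 8: out=0, reg = 0x0352
clock 9: out=0, reg = 0x01A9
clock 10: out=1, reg = 0x00D4
clock 11: out=0, reg = 0x806A

0010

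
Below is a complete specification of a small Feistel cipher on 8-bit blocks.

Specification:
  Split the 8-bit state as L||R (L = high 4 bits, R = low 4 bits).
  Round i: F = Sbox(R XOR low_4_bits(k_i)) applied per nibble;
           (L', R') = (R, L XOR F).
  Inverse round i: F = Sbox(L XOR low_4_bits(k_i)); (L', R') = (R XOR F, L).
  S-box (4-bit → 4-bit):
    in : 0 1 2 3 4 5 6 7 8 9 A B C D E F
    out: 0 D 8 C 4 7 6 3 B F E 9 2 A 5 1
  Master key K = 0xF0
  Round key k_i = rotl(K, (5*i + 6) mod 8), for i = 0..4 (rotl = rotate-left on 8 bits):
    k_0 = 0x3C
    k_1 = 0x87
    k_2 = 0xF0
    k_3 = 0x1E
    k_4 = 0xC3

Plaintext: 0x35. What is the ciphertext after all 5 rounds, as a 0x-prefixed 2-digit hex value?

s_0 = plaintext = 0x35
s_1 = Round(s_0, k_0) = 0x5C
s_2 = Round(s_1, k_1) = 0xCC
s_3 = Round(s_2, k_2) = 0xCE
s_4 = Round(s_3, k_3) = 0xEC
s_5 = Round(s_4, k_4) = 0xCF

0xCF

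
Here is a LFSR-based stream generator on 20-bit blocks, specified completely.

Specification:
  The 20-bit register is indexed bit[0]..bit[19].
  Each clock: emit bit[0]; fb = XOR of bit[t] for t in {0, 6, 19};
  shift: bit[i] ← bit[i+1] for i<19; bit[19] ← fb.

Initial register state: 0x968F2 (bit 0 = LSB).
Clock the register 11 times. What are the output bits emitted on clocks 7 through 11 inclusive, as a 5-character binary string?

11000

reg_0 = 0x968F2
clock 1: out=0, reg = 0x4B479
clock 2: out=1, reg = 0x25A3C
clock 3: out=0, reg = 0x12D1E
clock 4: out=0, reg = 0x0968F
clock 5: out=1, reg = 0x84B47
clock 6: out=1, reg = 0xC25A3
clock 7: out=1, reg = 0x612D1
clock 8: out=1, reg = 0x30968
clock 9: out=0, reg = 0x984B4
clock 10: out=0, reg = 0xCC25A
clock 11: out=0, reg = 0x6612D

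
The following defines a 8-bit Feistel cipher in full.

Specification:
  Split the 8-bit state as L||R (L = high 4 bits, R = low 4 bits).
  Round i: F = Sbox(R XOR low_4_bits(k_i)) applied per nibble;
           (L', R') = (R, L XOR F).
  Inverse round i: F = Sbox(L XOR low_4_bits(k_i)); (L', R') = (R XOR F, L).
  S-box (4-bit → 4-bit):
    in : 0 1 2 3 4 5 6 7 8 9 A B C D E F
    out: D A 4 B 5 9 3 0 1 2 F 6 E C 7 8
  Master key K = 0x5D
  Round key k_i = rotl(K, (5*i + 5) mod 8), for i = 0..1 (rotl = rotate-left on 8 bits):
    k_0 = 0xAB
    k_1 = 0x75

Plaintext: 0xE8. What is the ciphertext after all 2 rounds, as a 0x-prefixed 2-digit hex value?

s_0 = plaintext = 0xE8
s_1 = Round(s_0, k_0) = 0x85
s_2 = Round(s_1, k_1) = 0x55

0x55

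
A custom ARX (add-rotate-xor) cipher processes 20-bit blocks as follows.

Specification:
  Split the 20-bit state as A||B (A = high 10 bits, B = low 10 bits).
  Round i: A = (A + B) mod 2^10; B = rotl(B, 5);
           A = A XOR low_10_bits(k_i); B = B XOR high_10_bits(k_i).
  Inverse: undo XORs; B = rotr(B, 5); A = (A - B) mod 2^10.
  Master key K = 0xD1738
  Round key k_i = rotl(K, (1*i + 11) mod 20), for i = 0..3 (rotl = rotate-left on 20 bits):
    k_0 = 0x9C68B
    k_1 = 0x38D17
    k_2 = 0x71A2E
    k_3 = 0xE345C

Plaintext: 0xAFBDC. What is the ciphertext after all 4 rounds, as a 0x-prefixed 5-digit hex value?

0x81E4F

s_0 = plaintext = 0xAFBDC
s_1 = Round(s_0, k_0) = 0x045EF
s_2 = Round(s_1, k_1) = 0xC5D0C
s_3 = Round(s_2, k_2) = 0x8344E
s_4 = Round(s_3, k_3) = 0x81E4F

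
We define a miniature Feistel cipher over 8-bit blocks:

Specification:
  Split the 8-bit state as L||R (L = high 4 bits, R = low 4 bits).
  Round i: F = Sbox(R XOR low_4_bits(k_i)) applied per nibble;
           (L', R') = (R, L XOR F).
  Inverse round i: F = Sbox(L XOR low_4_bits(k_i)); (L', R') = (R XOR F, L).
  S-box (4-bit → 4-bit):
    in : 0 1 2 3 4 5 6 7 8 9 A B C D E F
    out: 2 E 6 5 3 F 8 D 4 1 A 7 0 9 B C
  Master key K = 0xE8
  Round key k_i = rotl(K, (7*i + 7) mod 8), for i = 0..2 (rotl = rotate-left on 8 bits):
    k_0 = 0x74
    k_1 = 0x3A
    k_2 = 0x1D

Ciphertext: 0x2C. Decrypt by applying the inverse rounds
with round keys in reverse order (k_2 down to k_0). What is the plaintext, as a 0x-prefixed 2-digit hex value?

0x08

s_0 = ciphertext = 0x2C
s_1 = InvRound(s_0, k_2) = 0x02
s_2 = InvRound(s_1, k_1) = 0x80
s_3 = InvRound(s_2, k_0) = 0x08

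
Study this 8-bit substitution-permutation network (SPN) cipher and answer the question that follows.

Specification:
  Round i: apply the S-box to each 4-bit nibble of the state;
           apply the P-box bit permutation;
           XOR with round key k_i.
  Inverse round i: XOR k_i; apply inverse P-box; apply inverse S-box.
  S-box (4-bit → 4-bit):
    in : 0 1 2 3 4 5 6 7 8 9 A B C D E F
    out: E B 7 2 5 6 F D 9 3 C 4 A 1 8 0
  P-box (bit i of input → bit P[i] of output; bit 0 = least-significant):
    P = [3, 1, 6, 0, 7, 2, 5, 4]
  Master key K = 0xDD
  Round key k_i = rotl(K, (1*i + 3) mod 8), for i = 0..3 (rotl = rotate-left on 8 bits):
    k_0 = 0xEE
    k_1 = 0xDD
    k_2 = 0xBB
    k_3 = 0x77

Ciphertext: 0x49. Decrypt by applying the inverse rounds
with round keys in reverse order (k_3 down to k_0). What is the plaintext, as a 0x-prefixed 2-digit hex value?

s_0 = ciphertext = 0x49
s_1 = InvRound(s_0, k_3) = 0x09
s_2 = InvRound(s_1, k_2) = 0x73
s_3 = InvRound(s_2, k_1) = 0x29
s_4 = InvRound(s_3, k_0) = 0x90

0x90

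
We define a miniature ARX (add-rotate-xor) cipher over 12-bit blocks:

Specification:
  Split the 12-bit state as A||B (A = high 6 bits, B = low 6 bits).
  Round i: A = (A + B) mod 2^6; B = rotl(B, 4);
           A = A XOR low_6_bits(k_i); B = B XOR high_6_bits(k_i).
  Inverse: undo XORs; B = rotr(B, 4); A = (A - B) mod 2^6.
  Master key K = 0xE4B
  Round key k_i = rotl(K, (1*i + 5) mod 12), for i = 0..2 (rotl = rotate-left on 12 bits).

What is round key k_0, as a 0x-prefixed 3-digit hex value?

K = 0xE4B
k_0 = rotl(K, (1*0+5) mod 12) = rotl(K, 5) = 0x97C

0x97C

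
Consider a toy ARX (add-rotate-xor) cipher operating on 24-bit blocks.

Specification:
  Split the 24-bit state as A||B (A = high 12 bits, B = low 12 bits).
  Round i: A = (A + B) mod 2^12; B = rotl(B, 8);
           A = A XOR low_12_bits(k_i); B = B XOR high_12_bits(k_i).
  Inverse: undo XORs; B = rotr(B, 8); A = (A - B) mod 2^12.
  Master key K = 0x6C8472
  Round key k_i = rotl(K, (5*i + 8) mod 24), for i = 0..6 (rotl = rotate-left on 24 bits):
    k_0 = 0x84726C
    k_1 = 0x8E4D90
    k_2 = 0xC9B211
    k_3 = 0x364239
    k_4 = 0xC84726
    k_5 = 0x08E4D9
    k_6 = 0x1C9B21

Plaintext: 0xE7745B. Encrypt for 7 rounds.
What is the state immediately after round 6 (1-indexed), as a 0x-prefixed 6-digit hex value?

s_0 = plaintext = 0xE7745B
s_1 = Round(s_0, k_0) = 0x0BE302
s_2 = Round(s_1, k_1) = 0xE50AD4
s_3 = Round(s_2, k_2) = 0xB35836
s_4 = Round(s_3, k_3) = 0x1525E7
s_5 = Round(s_4, k_4) = 0x01FBDA
s_6 = Round(s_5, k_5) = 0xF20A33
s_7 = Round(s_6, k_6) = 0x27226A

0xF20A33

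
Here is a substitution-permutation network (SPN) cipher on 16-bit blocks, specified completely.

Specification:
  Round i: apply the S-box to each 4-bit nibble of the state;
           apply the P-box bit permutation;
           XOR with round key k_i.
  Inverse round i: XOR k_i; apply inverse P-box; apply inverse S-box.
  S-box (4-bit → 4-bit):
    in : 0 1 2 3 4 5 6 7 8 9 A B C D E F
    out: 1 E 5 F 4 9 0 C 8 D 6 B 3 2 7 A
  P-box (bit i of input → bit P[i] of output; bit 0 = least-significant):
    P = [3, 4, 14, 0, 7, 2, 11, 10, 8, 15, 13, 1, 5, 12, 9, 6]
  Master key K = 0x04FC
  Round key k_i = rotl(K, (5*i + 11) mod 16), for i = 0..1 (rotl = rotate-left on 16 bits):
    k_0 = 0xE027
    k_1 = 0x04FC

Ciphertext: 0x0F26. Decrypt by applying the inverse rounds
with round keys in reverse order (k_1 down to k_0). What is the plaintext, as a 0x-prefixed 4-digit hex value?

0xDB85

s_0 = ciphertext = 0x0F26
s_1 = InvRound(s_0, k_1) = 0x752C
s_2 = InvRound(s_1, k_0) = 0xDB85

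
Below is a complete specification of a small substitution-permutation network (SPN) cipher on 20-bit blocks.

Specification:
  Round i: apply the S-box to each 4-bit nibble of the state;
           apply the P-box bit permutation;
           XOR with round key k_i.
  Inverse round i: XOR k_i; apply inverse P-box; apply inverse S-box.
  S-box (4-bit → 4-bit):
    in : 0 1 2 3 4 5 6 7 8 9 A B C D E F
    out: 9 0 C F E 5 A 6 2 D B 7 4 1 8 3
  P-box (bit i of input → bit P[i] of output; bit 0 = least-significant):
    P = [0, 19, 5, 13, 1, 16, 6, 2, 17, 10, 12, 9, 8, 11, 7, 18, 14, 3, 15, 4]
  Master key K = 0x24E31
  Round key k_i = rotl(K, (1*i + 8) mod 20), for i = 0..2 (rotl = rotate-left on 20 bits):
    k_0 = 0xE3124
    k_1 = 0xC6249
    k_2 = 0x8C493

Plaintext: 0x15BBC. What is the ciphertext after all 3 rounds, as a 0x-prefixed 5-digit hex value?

s_0 = plaintext = 0x15BBC
s_1 = Round(s_0, k_0) = 0xD24C6
s_2 = Round(s_1, k_1) = 0x01489
s_3 = Round(s_2, k_2) = 0x9B2A2

0x9B2A2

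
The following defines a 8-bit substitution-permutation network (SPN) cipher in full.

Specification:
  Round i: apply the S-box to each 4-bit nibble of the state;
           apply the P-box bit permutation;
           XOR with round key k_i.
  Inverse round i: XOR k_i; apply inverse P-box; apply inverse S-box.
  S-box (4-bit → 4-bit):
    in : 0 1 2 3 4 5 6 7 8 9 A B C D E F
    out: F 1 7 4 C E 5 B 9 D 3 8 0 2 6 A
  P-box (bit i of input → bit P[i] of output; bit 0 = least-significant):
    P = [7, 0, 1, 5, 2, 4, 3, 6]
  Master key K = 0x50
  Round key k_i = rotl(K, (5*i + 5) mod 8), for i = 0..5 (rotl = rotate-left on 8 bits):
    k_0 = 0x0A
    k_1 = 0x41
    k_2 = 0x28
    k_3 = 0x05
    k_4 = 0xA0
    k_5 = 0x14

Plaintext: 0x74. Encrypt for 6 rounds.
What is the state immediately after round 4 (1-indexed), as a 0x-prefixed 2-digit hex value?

s_0 = plaintext = 0x74
s_1 = Round(s_0, k_0) = 0x7C
s_2 = Round(s_1, k_1) = 0x15
s_3 = Round(s_2, k_2) = 0x0F
s_4 = Round(s_3, k_3) = 0x78
s_5 = Round(s_4, k_4) = 0x54
s_6 = Round(s_5, k_5) = 0x6E

0x78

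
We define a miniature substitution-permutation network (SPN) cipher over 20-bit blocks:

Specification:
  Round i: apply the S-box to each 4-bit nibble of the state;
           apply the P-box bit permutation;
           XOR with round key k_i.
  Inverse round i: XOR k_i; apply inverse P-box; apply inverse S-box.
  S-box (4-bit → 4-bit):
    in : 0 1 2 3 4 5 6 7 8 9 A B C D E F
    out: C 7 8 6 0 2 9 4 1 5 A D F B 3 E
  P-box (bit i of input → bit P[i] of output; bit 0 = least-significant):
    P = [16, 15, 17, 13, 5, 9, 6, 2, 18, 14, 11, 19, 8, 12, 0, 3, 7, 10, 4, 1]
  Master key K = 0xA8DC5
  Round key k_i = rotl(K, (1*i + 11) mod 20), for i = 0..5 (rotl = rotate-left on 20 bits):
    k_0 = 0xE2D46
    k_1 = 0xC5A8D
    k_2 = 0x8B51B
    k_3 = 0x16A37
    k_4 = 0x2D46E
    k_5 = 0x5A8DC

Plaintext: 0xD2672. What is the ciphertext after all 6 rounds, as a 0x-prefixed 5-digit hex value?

s_0 = plaintext = 0xD2672
s_1 = Round(s_0, k_0) = 0x2098C
s_2 = Round(s_1, k_1) = 0xBF2A6
s_3 = Round(s_2, k_2) = 0x18784
s_4 = Round(s_3, k_3) = 0x16787
s_5 = Round(s_4, k_4) = 0x0D9D6
s_6 = Round(s_5, k_5) = 0x093E2

0x093E2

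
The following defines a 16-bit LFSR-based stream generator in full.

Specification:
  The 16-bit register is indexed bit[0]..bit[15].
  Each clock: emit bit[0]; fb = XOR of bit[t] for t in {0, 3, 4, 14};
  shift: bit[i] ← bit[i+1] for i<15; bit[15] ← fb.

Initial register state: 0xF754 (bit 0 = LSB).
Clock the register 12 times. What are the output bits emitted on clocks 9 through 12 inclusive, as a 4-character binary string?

reg_0 = 0xF754
clock 1: out=0, reg = 0x7BAA
clock 2: out=0, reg = 0x3DD5
clock 3: out=1, reg = 0x1EEA
clock 4: out=0, reg = 0x8F75
clock 5: out=1, reg = 0x47BA
clock 6: out=0, reg = 0xA3DD
clock 7: out=1, reg = 0xD1EE
clock 8: out=0, reg = 0x68F7
clock 9: out=1, reg = 0xB47B
clock 10: out=1, reg = 0xDA3D
clock 11: out=1, reg = 0x6D1E
clock 12: out=0, reg = 0xB68F

1110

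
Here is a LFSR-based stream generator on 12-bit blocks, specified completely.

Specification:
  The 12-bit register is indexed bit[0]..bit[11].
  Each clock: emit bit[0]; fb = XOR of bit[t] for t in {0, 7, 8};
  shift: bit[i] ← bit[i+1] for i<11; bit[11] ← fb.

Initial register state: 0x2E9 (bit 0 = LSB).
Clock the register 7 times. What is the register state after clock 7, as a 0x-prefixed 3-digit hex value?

reg_0 = 0x2E9
clock 1: out=1, reg = 0x174
clock 2: out=0, reg = 0x8BA
clock 3: out=0, reg = 0xC5D
clock 4: out=1, reg = 0xE2E
clock 5: out=0, reg = 0x717
clock 6: out=1, reg = 0x38B
clock 7: out=1, reg = 0x9C5

0x9C5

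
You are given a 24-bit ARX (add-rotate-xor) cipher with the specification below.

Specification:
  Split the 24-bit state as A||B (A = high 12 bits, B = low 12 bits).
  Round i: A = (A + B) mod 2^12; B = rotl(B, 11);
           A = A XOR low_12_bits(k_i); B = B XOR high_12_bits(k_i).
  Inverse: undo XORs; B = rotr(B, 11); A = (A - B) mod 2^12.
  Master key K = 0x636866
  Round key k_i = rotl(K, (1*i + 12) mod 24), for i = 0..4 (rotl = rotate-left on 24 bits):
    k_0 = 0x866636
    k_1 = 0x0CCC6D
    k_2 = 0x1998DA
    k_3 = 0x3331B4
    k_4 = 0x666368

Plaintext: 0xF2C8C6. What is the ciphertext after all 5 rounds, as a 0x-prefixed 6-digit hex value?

s_0 = plaintext = 0xF2C8C6
s_1 = Round(s_0, k_0) = 0x1C4C05
s_2 = Round(s_1, k_1) = 0x1A4ECE
s_3 = Round(s_2, k_2) = 0x8A86FE
s_4 = Round(s_3, k_3) = 0xE1204C
s_5 = Round(s_4, k_4) = 0xD36640

0xD36640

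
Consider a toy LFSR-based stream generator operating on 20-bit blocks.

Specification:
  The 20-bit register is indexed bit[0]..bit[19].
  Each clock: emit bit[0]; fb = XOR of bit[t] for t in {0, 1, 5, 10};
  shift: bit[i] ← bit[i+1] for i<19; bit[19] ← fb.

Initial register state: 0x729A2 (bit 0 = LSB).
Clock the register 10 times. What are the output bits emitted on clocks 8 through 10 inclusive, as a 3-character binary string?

110

reg_0 = 0x729A2
clock 1: out=0, reg = 0x394D1
clock 2: out=1, reg = 0x1CA68
clock 3: out=0, reg = 0x8E534
clock 4: out=0, reg = 0x4729A
clock 5: out=0, reg = 0xA394D
clock 6: out=1, reg = 0xD1CA6
clock 7: out=0, reg = 0xE8E53
clock 8: out=1, reg = 0xF4729
clock 9: out=1, reg = 0xFA394
clock 10: out=0, reg = 0x7D1CA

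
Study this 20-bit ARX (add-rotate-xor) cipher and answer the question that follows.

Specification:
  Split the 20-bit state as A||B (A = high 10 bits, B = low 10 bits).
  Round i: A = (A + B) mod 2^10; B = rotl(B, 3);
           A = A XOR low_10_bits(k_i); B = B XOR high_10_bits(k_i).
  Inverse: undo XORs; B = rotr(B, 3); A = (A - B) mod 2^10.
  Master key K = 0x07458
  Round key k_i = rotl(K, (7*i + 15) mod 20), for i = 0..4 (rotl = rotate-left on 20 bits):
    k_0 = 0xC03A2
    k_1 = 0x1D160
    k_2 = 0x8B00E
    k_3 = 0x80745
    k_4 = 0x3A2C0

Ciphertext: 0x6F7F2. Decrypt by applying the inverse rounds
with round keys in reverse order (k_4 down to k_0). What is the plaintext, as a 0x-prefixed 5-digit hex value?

0x6C1A0

s_0 = ciphertext = 0x6F7F2
s_1 = InvRound(s_0, k_4) = 0x86963
s_2 = InvRound(s_1, k_3) = 0xFCD6C
s_3 = InvRound(s_2, k_2) = 0xE5468
s_4 = InvRound(s_3, k_1) = 0x3CA03
s_5 = InvRound(s_4, k_0) = 0x6C1A0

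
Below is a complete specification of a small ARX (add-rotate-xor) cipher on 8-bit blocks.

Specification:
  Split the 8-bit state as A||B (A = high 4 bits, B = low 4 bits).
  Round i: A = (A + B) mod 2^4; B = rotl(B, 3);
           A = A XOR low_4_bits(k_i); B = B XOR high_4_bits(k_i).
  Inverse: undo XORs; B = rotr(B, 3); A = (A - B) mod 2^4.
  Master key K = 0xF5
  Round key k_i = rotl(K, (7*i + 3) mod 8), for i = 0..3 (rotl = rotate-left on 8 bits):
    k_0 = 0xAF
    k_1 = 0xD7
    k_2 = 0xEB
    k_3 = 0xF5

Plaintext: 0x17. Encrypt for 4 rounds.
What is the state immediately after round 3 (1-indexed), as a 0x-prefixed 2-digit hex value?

0xF4

s_0 = plaintext = 0x17
s_1 = Round(s_0, k_0) = 0x71
s_2 = Round(s_1, k_1) = 0xF5
s_3 = Round(s_2, k_2) = 0xF4
s_4 = Round(s_3, k_3) = 0x6D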